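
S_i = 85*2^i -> [85, 170, 340, 680, 1360]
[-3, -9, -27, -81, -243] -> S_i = -3*3^i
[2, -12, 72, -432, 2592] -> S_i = 2*-6^i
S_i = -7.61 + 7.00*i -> [-7.61, -0.61, 6.39, 13.39, 20.39]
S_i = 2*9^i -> [2, 18, 162, 1458, 13122]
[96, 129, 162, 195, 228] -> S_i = 96 + 33*i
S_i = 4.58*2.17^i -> [4.58, 9.94, 21.57, 46.8, 101.56]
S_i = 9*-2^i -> [9, -18, 36, -72, 144]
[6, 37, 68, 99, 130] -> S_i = 6 + 31*i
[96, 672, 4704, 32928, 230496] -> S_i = 96*7^i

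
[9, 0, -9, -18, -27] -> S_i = 9 + -9*i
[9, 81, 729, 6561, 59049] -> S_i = 9*9^i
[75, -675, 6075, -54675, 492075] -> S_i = 75*-9^i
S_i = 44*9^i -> [44, 396, 3564, 32076, 288684]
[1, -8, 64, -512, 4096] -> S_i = 1*-8^i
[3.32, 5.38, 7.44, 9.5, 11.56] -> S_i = 3.32 + 2.06*i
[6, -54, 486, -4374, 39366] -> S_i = 6*-9^i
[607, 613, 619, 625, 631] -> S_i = 607 + 6*i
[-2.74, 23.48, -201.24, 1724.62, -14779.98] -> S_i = -2.74*(-8.57)^i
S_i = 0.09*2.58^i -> [0.09, 0.23, 0.6, 1.55, 3.99]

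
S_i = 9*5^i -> [9, 45, 225, 1125, 5625]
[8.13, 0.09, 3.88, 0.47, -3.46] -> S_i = Random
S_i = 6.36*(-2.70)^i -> [6.36, -17.17, 46.36, -125.18, 338.0]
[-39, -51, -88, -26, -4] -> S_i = Random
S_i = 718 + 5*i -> [718, 723, 728, 733, 738]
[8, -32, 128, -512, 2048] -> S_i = 8*-4^i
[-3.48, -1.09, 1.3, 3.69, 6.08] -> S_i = -3.48 + 2.39*i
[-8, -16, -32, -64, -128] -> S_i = -8*2^i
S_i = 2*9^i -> [2, 18, 162, 1458, 13122]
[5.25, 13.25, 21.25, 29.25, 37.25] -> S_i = 5.25 + 8.00*i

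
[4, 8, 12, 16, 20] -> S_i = 4 + 4*i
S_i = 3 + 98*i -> [3, 101, 199, 297, 395]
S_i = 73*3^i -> [73, 219, 657, 1971, 5913]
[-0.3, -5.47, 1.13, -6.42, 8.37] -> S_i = Random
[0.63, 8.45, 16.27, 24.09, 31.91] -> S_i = 0.63 + 7.82*i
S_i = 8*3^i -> [8, 24, 72, 216, 648]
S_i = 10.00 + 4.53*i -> [10.0, 14.53, 19.06, 23.59, 28.12]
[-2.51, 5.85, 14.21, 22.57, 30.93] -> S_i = -2.51 + 8.36*i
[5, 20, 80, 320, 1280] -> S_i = 5*4^i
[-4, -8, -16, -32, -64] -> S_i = -4*2^i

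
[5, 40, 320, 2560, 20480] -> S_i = 5*8^i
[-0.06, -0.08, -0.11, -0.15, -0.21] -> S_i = -0.06*1.37^i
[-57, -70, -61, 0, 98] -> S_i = Random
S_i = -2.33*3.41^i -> [-2.33, -7.95, -27.09, -92.39, -315.05]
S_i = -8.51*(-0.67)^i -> [-8.51, 5.7, -3.82, 2.56, -1.71]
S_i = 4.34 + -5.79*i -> [4.34, -1.45, -7.24, -13.03, -18.82]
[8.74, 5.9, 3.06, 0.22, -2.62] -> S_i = 8.74 + -2.84*i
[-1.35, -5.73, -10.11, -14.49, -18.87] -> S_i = -1.35 + -4.38*i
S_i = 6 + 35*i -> [6, 41, 76, 111, 146]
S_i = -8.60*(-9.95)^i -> [-8.6, 85.57, -851.42, 8471.64, -84292.86]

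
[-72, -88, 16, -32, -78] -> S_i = Random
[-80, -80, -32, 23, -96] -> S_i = Random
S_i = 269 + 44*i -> [269, 313, 357, 401, 445]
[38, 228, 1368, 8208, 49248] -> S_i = 38*6^i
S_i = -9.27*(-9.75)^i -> [-9.27, 90.38, -881.23, 8591.99, -83771.87]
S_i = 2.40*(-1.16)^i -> [2.4, -2.78, 3.23, -3.75, 4.35]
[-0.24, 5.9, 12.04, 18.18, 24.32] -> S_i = -0.24 + 6.14*i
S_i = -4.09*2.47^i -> [-4.09, -10.1, -24.95, -61.63, -152.23]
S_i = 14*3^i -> [14, 42, 126, 378, 1134]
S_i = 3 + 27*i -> [3, 30, 57, 84, 111]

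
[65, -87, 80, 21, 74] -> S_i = Random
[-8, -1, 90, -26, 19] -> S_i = Random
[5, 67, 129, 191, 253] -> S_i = 5 + 62*i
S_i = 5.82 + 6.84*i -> [5.82, 12.66, 19.5, 26.34, 33.18]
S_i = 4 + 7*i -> [4, 11, 18, 25, 32]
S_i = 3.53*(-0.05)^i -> [3.53, -0.18, 0.01, -0.0, 0.0]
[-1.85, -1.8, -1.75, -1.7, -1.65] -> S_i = -1.85 + 0.05*i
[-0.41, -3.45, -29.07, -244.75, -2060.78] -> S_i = -0.41*8.42^i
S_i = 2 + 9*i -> [2, 11, 20, 29, 38]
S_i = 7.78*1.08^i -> [7.78, 8.4, 9.07, 9.8, 10.58]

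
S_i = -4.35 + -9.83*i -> [-4.35, -14.18, -24.01, -33.84, -43.67]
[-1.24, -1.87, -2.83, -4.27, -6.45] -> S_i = -1.24*1.51^i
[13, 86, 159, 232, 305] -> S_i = 13 + 73*i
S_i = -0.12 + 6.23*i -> [-0.12, 6.11, 12.34, 18.57, 24.8]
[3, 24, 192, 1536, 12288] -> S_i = 3*8^i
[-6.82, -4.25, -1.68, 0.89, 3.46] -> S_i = -6.82 + 2.57*i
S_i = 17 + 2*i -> [17, 19, 21, 23, 25]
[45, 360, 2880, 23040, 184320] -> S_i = 45*8^i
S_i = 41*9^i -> [41, 369, 3321, 29889, 269001]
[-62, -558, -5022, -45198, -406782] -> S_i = -62*9^i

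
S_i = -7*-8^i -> [-7, 56, -448, 3584, -28672]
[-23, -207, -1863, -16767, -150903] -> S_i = -23*9^i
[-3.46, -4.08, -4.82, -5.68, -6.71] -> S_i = -3.46*1.18^i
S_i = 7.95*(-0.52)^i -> [7.95, -4.13, 2.15, -1.12, 0.58]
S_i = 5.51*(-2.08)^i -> [5.51, -11.46, 23.84, -49.58, 103.13]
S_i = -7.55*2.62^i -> [-7.55, -19.78, -51.83, -135.78, -355.76]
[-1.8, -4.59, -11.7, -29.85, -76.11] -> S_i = -1.80*2.55^i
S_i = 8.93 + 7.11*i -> [8.93, 16.04, 23.15, 30.26, 37.37]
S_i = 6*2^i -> [6, 12, 24, 48, 96]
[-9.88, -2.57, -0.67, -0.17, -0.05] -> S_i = -9.88*0.26^i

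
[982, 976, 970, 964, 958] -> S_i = 982 + -6*i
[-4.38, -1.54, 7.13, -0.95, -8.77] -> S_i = Random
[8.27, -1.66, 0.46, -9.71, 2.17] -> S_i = Random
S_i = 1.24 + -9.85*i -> [1.24, -8.61, -18.46, -28.31, -38.16]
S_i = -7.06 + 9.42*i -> [-7.06, 2.36, 11.78, 21.2, 30.62]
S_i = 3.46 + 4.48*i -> [3.46, 7.94, 12.42, 16.9, 21.38]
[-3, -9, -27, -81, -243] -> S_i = -3*3^i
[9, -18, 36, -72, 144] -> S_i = 9*-2^i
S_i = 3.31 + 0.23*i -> [3.31, 3.54, 3.77, 4.0, 4.23]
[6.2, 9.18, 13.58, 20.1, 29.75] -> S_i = 6.20*1.48^i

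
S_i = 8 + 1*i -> [8, 9, 10, 11, 12]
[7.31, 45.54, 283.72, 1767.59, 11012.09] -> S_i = 7.31*6.23^i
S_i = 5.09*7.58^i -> [5.09, 38.58, 292.45, 2216.79, 16803.3]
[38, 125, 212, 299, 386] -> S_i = 38 + 87*i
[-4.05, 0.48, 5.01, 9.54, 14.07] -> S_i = -4.05 + 4.53*i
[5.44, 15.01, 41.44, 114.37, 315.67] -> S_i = 5.44*2.76^i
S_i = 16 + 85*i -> [16, 101, 186, 271, 356]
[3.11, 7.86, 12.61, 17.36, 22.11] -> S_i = 3.11 + 4.75*i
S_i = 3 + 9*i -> [3, 12, 21, 30, 39]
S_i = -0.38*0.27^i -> [-0.38, -0.1, -0.03, -0.01, -0.0]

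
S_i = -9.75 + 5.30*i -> [-9.75, -4.45, 0.85, 6.15, 11.45]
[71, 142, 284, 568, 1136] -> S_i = 71*2^i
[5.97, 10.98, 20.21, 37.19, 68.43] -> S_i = 5.97*1.84^i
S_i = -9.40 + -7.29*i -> [-9.4, -16.69, -23.98, -31.27, -38.56]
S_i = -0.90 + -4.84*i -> [-0.9, -5.74, -10.58, -15.42, -20.26]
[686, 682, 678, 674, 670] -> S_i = 686 + -4*i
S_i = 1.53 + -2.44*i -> [1.53, -0.91, -3.35, -5.79, -8.23]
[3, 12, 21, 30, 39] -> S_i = 3 + 9*i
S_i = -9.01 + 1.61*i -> [-9.01, -7.4, -5.79, -4.18, -2.57]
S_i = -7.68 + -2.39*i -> [-7.68, -10.07, -12.46, -14.85, -17.24]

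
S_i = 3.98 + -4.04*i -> [3.98, -0.06, -4.1, -8.14, -12.18]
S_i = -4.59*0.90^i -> [-4.59, -4.13, -3.72, -3.35, -3.01]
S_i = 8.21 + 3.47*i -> [8.21, 11.68, 15.15, 18.62, 22.09]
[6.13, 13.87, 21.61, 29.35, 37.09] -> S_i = 6.13 + 7.74*i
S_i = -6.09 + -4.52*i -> [-6.09, -10.61, -15.13, -19.65, -24.17]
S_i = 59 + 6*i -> [59, 65, 71, 77, 83]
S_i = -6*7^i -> [-6, -42, -294, -2058, -14406]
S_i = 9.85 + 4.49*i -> [9.85, 14.34, 18.83, 23.32, 27.81]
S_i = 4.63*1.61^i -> [4.63, 7.45, 12.0, 19.32, 31.11]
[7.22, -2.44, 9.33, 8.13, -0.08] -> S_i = Random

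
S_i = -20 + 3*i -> [-20, -17, -14, -11, -8]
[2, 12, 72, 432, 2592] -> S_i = 2*6^i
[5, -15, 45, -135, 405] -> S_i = 5*-3^i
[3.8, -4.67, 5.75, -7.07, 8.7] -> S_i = 3.80*(-1.23)^i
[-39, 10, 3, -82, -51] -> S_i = Random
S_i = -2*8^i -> [-2, -16, -128, -1024, -8192]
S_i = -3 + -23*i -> [-3, -26, -49, -72, -95]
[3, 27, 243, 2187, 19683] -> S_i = 3*9^i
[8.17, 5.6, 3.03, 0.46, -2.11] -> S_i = 8.17 + -2.57*i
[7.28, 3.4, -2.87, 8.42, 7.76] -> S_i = Random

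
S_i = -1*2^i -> [-1, -2, -4, -8, -16]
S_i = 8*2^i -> [8, 16, 32, 64, 128]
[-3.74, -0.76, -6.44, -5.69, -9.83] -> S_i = Random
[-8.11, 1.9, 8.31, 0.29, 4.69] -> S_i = Random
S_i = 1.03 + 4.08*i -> [1.03, 5.11, 9.19, 13.27, 17.35]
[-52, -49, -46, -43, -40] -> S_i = -52 + 3*i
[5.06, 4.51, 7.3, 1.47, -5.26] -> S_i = Random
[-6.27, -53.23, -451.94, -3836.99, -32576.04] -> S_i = -6.27*8.49^i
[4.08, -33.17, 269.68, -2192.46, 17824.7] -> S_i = 4.08*(-8.13)^i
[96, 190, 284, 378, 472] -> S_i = 96 + 94*i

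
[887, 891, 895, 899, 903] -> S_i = 887 + 4*i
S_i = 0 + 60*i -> [0, 60, 120, 180, 240]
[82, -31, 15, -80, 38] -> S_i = Random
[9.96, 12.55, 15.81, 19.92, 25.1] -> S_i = 9.96*1.26^i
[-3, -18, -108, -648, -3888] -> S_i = -3*6^i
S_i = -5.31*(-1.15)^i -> [-5.31, 6.11, -7.02, 8.08, -9.29]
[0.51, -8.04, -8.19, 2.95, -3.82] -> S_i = Random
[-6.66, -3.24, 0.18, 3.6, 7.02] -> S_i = -6.66 + 3.42*i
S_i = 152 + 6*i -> [152, 158, 164, 170, 176]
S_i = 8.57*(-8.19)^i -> [8.57, -70.19, 574.84, -4707.96, 38558.17]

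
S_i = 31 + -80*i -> [31, -49, -129, -209, -289]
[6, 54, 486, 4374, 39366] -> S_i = 6*9^i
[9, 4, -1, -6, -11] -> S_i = 9 + -5*i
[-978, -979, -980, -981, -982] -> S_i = -978 + -1*i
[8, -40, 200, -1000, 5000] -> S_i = 8*-5^i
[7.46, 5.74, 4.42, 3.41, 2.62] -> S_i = 7.46*0.77^i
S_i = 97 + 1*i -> [97, 98, 99, 100, 101]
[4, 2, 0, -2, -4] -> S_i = 4 + -2*i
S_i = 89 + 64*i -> [89, 153, 217, 281, 345]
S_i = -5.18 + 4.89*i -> [-5.18, -0.29, 4.6, 9.49, 14.38]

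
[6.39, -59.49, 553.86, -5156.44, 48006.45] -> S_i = 6.39*(-9.31)^i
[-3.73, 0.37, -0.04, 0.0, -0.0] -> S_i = -3.73*(-0.10)^i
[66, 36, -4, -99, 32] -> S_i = Random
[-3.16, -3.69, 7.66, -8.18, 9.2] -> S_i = Random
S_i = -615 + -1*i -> [-615, -616, -617, -618, -619]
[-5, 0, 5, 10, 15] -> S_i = -5 + 5*i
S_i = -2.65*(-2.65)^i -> [-2.65, 7.02, -18.61, 49.32, -130.69]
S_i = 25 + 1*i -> [25, 26, 27, 28, 29]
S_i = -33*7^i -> [-33, -231, -1617, -11319, -79233]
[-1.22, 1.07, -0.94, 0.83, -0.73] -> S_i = -1.22*(-0.88)^i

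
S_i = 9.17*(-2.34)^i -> [9.17, -21.46, 50.21, -117.49, 274.94]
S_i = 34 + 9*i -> [34, 43, 52, 61, 70]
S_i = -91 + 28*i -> [-91, -63, -35, -7, 21]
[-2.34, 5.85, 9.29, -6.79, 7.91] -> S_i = Random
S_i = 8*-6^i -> [8, -48, 288, -1728, 10368]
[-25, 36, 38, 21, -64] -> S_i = Random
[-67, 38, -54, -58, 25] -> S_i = Random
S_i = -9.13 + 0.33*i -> [-9.13, -8.8, -8.47, -8.14, -7.81]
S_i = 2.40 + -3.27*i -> [2.4, -0.87, -4.14, -7.41, -10.68]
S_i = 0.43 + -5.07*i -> [0.43, -4.64, -9.71, -14.78, -19.85]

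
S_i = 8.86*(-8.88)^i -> [8.86, -78.68, 698.65, -6204.01, 55091.63]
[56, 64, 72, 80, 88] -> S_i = 56 + 8*i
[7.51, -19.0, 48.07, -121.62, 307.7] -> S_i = 7.51*(-2.53)^i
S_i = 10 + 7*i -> [10, 17, 24, 31, 38]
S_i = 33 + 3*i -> [33, 36, 39, 42, 45]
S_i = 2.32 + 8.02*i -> [2.32, 10.34, 18.36, 26.38, 34.4]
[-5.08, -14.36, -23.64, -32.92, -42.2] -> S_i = -5.08 + -9.28*i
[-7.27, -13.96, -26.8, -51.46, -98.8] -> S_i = -7.27*1.92^i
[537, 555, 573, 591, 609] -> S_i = 537 + 18*i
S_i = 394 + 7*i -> [394, 401, 408, 415, 422]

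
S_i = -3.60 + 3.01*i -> [-3.6, -0.59, 2.42, 5.43, 8.44]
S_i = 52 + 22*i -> [52, 74, 96, 118, 140]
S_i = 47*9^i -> [47, 423, 3807, 34263, 308367]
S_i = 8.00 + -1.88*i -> [8.0, 6.12, 4.24, 2.36, 0.48]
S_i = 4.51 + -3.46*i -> [4.51, 1.05, -2.41, -5.87, -9.33]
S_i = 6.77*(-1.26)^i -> [6.77, -8.53, 10.75, -13.54, 17.06]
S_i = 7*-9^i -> [7, -63, 567, -5103, 45927]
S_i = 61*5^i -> [61, 305, 1525, 7625, 38125]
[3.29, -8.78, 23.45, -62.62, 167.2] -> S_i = 3.29*(-2.67)^i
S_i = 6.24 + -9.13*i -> [6.24, -2.89, -12.02, -21.15, -30.28]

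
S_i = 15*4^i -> [15, 60, 240, 960, 3840]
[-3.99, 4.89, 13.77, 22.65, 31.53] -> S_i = -3.99 + 8.88*i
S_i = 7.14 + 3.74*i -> [7.14, 10.88, 14.62, 18.36, 22.1]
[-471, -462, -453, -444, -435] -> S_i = -471 + 9*i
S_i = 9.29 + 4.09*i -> [9.29, 13.38, 17.47, 21.56, 25.65]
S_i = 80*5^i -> [80, 400, 2000, 10000, 50000]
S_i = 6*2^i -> [6, 12, 24, 48, 96]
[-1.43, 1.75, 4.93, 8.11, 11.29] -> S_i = -1.43 + 3.18*i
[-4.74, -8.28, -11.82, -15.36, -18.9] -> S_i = -4.74 + -3.54*i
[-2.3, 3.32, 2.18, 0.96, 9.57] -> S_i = Random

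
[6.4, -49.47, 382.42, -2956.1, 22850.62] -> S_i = 6.40*(-7.73)^i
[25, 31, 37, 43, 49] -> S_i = 25 + 6*i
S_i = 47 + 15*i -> [47, 62, 77, 92, 107]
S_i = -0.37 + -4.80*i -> [-0.37, -5.17, -9.97, -14.77, -19.57]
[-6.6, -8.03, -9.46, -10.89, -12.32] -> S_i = -6.60 + -1.43*i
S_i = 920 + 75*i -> [920, 995, 1070, 1145, 1220]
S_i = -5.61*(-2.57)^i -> [-5.61, 14.42, -37.05, 95.23, -244.73]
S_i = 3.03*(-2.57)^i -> [3.03, -7.79, 20.01, -51.43, 132.18]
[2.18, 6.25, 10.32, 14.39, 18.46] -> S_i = 2.18 + 4.07*i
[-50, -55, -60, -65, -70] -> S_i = -50 + -5*i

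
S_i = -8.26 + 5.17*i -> [-8.26, -3.09, 2.08, 7.25, 12.42]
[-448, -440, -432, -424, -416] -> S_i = -448 + 8*i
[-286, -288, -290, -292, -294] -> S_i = -286 + -2*i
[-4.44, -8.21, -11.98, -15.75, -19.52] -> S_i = -4.44 + -3.77*i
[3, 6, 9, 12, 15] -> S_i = 3 + 3*i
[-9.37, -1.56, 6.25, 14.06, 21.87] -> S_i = -9.37 + 7.81*i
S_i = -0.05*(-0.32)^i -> [-0.05, 0.02, -0.01, 0.0, -0.0]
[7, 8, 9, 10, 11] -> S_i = 7 + 1*i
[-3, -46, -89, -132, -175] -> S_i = -3 + -43*i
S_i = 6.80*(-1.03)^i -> [6.8, -7.0, 7.21, -7.43, 7.65]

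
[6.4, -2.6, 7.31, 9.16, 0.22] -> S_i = Random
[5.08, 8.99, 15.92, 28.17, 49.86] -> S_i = 5.08*1.77^i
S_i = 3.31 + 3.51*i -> [3.31, 6.82, 10.33, 13.84, 17.35]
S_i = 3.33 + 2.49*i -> [3.33, 5.82, 8.31, 10.8, 13.29]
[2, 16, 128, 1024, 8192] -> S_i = 2*8^i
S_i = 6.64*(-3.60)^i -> [6.64, -23.9, 86.05, -309.8, 1115.27]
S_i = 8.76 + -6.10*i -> [8.76, 2.66, -3.44, -9.54, -15.64]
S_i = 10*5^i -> [10, 50, 250, 1250, 6250]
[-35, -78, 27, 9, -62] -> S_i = Random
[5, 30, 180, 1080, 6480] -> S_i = 5*6^i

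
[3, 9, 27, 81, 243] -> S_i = 3*3^i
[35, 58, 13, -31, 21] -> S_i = Random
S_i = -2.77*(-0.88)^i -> [-2.77, 2.44, -2.15, 1.89, -1.66]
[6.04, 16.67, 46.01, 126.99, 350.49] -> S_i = 6.04*2.76^i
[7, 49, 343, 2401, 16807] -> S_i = 7*7^i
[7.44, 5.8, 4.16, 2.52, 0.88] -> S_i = 7.44 + -1.64*i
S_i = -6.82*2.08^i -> [-6.82, -14.19, -29.51, -61.37, -127.65]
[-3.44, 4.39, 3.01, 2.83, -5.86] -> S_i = Random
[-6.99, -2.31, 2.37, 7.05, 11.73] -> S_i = -6.99 + 4.68*i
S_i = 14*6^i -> [14, 84, 504, 3024, 18144]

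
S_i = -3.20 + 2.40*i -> [-3.2, -0.8, 1.6, 4.0, 6.4]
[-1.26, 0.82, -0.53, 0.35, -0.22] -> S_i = -1.26*(-0.65)^i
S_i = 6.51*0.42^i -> [6.51, 2.73, 1.15, 0.48, 0.2]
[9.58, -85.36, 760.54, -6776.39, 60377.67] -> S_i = 9.58*(-8.91)^i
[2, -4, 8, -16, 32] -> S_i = 2*-2^i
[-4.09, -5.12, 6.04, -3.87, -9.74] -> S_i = Random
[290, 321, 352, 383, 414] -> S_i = 290 + 31*i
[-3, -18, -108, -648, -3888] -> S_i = -3*6^i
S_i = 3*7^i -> [3, 21, 147, 1029, 7203]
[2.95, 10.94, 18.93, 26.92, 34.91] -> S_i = 2.95 + 7.99*i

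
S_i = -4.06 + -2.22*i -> [-4.06, -6.28, -8.5, -10.72, -12.94]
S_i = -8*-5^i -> [-8, 40, -200, 1000, -5000]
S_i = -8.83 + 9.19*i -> [-8.83, 0.36, 9.55, 18.74, 27.93]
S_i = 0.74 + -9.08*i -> [0.74, -8.34, -17.42, -26.5, -35.58]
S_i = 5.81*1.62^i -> [5.81, 9.41, 15.25, 24.7, 40.02]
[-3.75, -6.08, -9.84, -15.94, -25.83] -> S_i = -3.75*1.62^i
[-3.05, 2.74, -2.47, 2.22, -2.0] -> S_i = -3.05*(-0.90)^i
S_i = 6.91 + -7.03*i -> [6.91, -0.12, -7.15, -14.18, -21.21]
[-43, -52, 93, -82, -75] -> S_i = Random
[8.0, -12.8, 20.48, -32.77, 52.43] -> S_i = 8.00*(-1.60)^i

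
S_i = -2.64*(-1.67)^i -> [-2.64, 4.41, -7.36, 12.3, -20.53]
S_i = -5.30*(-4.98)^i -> [-5.3, 26.39, -131.44, 654.58, -3259.82]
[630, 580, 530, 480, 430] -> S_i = 630 + -50*i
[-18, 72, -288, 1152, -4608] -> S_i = -18*-4^i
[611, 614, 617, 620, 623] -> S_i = 611 + 3*i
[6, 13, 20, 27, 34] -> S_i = 6 + 7*i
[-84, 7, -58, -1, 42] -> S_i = Random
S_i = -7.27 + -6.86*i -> [-7.27, -14.13, -20.99, -27.85, -34.71]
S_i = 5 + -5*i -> [5, 0, -5, -10, -15]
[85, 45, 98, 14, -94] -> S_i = Random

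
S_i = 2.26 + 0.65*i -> [2.26, 2.91, 3.56, 4.21, 4.86]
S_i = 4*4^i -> [4, 16, 64, 256, 1024]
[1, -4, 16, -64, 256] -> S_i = 1*-4^i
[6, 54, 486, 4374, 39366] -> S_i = 6*9^i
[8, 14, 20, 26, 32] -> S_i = 8 + 6*i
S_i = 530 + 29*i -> [530, 559, 588, 617, 646]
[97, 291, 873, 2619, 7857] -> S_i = 97*3^i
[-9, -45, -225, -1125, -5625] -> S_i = -9*5^i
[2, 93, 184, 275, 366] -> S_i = 2 + 91*i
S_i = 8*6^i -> [8, 48, 288, 1728, 10368]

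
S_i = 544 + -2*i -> [544, 542, 540, 538, 536]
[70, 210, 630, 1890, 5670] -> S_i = 70*3^i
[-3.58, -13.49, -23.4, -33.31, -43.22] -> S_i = -3.58 + -9.91*i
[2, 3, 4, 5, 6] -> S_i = 2 + 1*i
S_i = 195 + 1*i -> [195, 196, 197, 198, 199]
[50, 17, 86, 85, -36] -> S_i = Random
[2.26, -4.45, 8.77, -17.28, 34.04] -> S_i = 2.26*(-1.97)^i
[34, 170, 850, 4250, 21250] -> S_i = 34*5^i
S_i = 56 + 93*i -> [56, 149, 242, 335, 428]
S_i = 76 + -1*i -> [76, 75, 74, 73, 72]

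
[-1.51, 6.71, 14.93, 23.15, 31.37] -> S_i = -1.51 + 8.22*i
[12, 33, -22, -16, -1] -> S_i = Random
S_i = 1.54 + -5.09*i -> [1.54, -3.55, -8.64, -13.73, -18.82]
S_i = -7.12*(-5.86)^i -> [-7.12, 41.72, -244.5, 1432.76, -8395.96]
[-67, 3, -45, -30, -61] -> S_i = Random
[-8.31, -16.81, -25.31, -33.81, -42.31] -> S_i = -8.31 + -8.50*i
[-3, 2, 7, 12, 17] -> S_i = -3 + 5*i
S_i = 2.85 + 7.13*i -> [2.85, 9.98, 17.11, 24.24, 31.37]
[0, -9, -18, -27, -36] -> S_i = 0 + -9*i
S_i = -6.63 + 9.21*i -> [-6.63, 2.58, 11.79, 21.0, 30.21]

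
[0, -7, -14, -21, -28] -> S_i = 0 + -7*i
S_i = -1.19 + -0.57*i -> [-1.19, -1.76, -2.33, -2.9, -3.47]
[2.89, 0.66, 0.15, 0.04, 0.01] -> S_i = 2.89*0.23^i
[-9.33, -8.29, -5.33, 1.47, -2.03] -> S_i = Random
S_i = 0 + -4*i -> [0, -4, -8, -12, -16]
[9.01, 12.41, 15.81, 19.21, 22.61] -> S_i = 9.01 + 3.40*i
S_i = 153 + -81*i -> [153, 72, -9, -90, -171]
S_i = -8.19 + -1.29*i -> [-8.19, -9.48, -10.77, -12.06, -13.35]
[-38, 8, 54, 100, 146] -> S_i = -38 + 46*i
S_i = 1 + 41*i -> [1, 42, 83, 124, 165]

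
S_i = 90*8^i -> [90, 720, 5760, 46080, 368640]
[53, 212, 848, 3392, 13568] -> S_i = 53*4^i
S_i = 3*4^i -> [3, 12, 48, 192, 768]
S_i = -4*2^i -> [-4, -8, -16, -32, -64]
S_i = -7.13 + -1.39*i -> [-7.13, -8.52, -9.91, -11.3, -12.69]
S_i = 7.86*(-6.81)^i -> [7.86, -53.53, 364.52, -2482.35, 16904.84]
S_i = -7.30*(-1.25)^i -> [-7.3, 9.12, -11.41, 14.26, -17.82]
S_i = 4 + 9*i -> [4, 13, 22, 31, 40]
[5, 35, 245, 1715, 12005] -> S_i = 5*7^i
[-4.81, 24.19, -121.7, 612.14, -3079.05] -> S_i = -4.81*(-5.03)^i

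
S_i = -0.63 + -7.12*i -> [-0.63, -7.75, -14.87, -21.99, -29.11]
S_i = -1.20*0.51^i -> [-1.2, -0.61, -0.31, -0.16, -0.08]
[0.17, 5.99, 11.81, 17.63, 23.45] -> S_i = 0.17 + 5.82*i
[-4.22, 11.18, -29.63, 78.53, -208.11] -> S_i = -4.22*(-2.65)^i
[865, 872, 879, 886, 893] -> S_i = 865 + 7*i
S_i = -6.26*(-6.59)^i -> [-6.26, 41.25, -271.86, 1791.56, -11806.36]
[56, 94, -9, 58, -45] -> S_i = Random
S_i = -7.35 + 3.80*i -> [-7.35, -3.55, 0.25, 4.05, 7.85]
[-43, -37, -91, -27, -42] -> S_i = Random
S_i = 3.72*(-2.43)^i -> [3.72, -9.04, 21.97, -53.38, 129.71]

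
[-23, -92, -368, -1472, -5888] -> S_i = -23*4^i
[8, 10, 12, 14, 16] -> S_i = 8 + 2*i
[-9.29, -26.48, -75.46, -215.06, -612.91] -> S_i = -9.29*2.85^i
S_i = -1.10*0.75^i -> [-1.1, -0.82, -0.62, -0.46, -0.35]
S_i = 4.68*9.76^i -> [4.68, 45.68, 445.81, 4351.06, 42466.37]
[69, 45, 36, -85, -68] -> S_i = Random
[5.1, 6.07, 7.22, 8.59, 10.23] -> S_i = 5.10*1.19^i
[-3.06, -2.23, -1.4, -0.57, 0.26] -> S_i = -3.06 + 0.83*i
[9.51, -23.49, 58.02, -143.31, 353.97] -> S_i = 9.51*(-2.47)^i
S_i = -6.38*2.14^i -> [-6.38, -13.65, -29.22, -62.53, -133.81]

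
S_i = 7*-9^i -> [7, -63, 567, -5103, 45927]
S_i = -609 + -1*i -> [-609, -610, -611, -612, -613]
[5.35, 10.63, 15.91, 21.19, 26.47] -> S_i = 5.35 + 5.28*i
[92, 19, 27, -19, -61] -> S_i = Random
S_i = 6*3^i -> [6, 18, 54, 162, 486]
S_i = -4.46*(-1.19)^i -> [-4.46, 5.31, -6.32, 7.52, -8.94]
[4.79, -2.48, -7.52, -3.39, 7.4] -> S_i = Random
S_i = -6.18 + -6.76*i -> [-6.18, -12.94, -19.7, -26.46, -33.22]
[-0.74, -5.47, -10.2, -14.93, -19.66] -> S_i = -0.74 + -4.73*i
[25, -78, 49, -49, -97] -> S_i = Random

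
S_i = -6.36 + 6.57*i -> [-6.36, 0.21, 6.78, 13.35, 19.92]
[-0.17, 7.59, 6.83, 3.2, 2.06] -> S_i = Random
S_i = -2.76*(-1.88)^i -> [-2.76, 5.19, -9.75, 18.34, -34.48]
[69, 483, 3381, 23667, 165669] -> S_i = 69*7^i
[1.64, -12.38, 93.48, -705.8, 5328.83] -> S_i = 1.64*(-7.55)^i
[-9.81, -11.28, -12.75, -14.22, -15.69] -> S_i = -9.81 + -1.47*i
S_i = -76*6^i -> [-76, -456, -2736, -16416, -98496]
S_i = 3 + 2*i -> [3, 5, 7, 9, 11]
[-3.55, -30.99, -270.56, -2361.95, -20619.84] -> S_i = -3.55*8.73^i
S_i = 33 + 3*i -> [33, 36, 39, 42, 45]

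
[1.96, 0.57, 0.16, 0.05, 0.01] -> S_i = 1.96*0.29^i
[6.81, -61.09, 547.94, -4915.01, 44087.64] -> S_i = 6.81*(-8.97)^i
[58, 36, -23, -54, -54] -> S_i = Random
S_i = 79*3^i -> [79, 237, 711, 2133, 6399]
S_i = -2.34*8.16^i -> [-2.34, -19.09, -155.81, -1271.41, -10374.72]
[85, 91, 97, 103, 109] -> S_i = 85 + 6*i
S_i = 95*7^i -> [95, 665, 4655, 32585, 228095]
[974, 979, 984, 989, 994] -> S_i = 974 + 5*i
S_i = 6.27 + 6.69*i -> [6.27, 12.96, 19.65, 26.34, 33.03]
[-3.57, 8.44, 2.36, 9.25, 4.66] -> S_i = Random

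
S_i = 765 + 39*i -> [765, 804, 843, 882, 921]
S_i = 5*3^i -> [5, 15, 45, 135, 405]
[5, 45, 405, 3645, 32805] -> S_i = 5*9^i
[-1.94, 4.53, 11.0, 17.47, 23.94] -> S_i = -1.94 + 6.47*i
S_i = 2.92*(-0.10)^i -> [2.92, -0.29, 0.03, -0.0, 0.0]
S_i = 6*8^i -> [6, 48, 384, 3072, 24576]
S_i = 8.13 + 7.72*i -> [8.13, 15.85, 23.57, 31.29, 39.01]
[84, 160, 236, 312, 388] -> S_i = 84 + 76*i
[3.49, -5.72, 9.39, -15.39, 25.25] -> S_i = 3.49*(-1.64)^i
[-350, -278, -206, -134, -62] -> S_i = -350 + 72*i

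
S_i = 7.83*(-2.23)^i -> [7.83, -17.46, 38.94, -86.83, 193.63]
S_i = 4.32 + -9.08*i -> [4.32, -4.76, -13.84, -22.92, -32.0]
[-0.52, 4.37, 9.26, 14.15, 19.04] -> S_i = -0.52 + 4.89*i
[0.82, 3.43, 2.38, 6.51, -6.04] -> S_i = Random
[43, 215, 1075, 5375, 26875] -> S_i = 43*5^i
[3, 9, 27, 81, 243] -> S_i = 3*3^i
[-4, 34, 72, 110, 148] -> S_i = -4 + 38*i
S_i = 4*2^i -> [4, 8, 16, 32, 64]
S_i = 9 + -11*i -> [9, -2, -13, -24, -35]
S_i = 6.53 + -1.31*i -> [6.53, 5.22, 3.91, 2.6, 1.29]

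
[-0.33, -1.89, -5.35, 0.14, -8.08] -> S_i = Random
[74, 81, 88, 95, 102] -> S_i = 74 + 7*i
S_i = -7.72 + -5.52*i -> [-7.72, -13.24, -18.76, -24.28, -29.8]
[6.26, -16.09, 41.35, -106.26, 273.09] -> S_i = 6.26*(-2.57)^i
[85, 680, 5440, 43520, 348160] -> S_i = 85*8^i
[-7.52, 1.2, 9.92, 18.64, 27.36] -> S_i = -7.52 + 8.72*i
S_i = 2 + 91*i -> [2, 93, 184, 275, 366]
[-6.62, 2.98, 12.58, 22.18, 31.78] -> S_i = -6.62 + 9.60*i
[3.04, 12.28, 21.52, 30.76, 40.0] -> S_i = 3.04 + 9.24*i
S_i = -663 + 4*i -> [-663, -659, -655, -651, -647]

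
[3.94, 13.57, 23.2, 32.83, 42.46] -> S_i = 3.94 + 9.63*i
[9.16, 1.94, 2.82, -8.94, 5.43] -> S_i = Random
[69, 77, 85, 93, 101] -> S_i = 69 + 8*i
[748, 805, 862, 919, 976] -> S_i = 748 + 57*i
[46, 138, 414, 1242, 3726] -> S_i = 46*3^i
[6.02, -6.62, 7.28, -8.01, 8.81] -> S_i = 6.02*(-1.10)^i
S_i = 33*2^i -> [33, 66, 132, 264, 528]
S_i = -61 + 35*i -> [-61, -26, 9, 44, 79]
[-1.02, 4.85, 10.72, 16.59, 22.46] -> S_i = -1.02 + 5.87*i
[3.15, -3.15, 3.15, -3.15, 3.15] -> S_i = 3.15*(-1.00)^i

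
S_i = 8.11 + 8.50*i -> [8.11, 16.61, 25.11, 33.61, 42.11]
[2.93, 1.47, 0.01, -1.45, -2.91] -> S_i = 2.93 + -1.46*i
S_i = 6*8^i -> [6, 48, 384, 3072, 24576]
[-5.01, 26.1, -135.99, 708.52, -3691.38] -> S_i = -5.01*(-5.21)^i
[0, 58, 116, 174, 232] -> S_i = 0 + 58*i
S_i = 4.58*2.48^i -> [4.58, 11.36, 28.17, 69.86, 173.25]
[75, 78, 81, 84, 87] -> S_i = 75 + 3*i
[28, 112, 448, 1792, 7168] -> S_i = 28*4^i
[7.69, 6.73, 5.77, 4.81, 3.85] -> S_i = 7.69 + -0.96*i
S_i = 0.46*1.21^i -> [0.46, 0.56, 0.67, 0.81, 0.99]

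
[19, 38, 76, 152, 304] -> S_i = 19*2^i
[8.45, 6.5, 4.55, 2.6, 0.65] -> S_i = 8.45 + -1.95*i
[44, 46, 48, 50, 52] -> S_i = 44 + 2*i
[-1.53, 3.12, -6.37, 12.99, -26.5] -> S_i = -1.53*(-2.04)^i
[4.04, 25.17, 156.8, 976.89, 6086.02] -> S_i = 4.04*6.23^i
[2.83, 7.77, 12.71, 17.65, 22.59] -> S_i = 2.83 + 4.94*i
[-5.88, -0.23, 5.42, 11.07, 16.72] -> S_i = -5.88 + 5.65*i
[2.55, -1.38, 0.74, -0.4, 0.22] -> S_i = 2.55*(-0.54)^i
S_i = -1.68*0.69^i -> [-1.68, -1.16, -0.8, -0.55, -0.38]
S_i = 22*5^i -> [22, 110, 550, 2750, 13750]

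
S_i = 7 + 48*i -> [7, 55, 103, 151, 199]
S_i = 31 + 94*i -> [31, 125, 219, 313, 407]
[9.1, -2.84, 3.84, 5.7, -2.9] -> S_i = Random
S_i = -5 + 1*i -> [-5, -4, -3, -2, -1]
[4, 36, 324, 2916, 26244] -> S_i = 4*9^i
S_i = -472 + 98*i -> [-472, -374, -276, -178, -80]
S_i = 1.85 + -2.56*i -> [1.85, -0.71, -3.27, -5.83, -8.39]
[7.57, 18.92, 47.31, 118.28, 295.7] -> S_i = 7.57*2.50^i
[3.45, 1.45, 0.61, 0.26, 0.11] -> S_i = 3.45*0.42^i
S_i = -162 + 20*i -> [-162, -142, -122, -102, -82]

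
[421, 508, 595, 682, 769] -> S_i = 421 + 87*i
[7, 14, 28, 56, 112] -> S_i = 7*2^i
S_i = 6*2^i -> [6, 12, 24, 48, 96]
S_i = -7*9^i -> [-7, -63, -567, -5103, -45927]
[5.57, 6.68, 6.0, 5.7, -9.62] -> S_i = Random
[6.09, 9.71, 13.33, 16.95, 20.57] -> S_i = 6.09 + 3.62*i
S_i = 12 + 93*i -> [12, 105, 198, 291, 384]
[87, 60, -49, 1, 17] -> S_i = Random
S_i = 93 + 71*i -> [93, 164, 235, 306, 377]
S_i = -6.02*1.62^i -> [-6.02, -9.75, -15.8, -25.59, -41.46]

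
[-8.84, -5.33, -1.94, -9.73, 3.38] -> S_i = Random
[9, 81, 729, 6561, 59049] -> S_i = 9*9^i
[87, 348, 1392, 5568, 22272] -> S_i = 87*4^i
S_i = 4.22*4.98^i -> [4.22, 21.02, 104.66, 521.2, 2595.55]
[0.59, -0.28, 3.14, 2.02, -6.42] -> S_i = Random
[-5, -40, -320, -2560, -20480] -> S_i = -5*8^i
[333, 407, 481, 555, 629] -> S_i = 333 + 74*i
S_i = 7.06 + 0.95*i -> [7.06, 8.01, 8.96, 9.91, 10.86]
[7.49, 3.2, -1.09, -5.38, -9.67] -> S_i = 7.49 + -4.29*i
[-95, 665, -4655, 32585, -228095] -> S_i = -95*-7^i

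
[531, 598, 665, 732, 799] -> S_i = 531 + 67*i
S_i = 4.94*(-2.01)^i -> [4.94, -9.93, 19.96, -40.12, 80.63]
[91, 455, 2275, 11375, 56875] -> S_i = 91*5^i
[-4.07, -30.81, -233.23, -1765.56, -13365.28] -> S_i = -4.07*7.57^i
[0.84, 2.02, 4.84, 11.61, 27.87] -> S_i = 0.84*2.40^i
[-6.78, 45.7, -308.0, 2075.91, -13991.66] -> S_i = -6.78*(-6.74)^i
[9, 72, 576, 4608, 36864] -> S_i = 9*8^i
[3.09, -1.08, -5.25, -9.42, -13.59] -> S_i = 3.09 + -4.17*i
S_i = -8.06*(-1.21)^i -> [-8.06, 9.75, -11.8, 14.28, -17.28]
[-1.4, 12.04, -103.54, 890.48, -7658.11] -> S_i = -1.40*(-8.60)^i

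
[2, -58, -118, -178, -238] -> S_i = 2 + -60*i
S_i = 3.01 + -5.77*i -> [3.01, -2.76, -8.53, -14.3, -20.07]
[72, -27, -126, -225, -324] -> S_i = 72 + -99*i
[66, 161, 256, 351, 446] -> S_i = 66 + 95*i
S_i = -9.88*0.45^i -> [-9.88, -4.45, -2.0, -0.9, -0.41]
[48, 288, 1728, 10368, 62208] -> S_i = 48*6^i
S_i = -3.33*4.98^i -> [-3.33, -16.58, -82.59, -411.27, -2048.15]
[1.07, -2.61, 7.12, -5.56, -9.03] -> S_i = Random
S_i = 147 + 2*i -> [147, 149, 151, 153, 155]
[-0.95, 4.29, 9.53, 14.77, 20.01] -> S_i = -0.95 + 5.24*i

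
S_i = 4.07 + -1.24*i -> [4.07, 2.83, 1.59, 0.35, -0.89]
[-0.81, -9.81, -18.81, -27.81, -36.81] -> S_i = -0.81 + -9.00*i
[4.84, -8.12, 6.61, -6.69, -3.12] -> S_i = Random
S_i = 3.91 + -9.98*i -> [3.91, -6.07, -16.05, -26.03, -36.01]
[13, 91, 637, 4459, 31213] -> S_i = 13*7^i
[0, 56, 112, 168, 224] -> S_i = 0 + 56*i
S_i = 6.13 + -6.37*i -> [6.13, -0.24, -6.61, -12.98, -19.35]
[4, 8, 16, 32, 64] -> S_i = 4*2^i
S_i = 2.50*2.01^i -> [2.5, 5.02, 10.1, 20.3, 40.81]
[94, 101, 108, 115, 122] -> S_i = 94 + 7*i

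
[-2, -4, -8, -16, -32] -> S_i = -2*2^i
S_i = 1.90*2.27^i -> [1.9, 4.31, 9.79, 22.22, 50.45]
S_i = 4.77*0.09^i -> [4.77, 0.43, 0.04, 0.0, 0.0]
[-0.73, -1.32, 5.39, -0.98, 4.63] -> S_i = Random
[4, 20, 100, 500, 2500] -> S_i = 4*5^i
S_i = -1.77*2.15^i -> [-1.77, -3.81, -8.18, -17.59, -37.82]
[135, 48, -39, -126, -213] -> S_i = 135 + -87*i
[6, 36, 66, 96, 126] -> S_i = 6 + 30*i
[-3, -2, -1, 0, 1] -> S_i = -3 + 1*i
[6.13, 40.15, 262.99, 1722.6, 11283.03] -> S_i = 6.13*6.55^i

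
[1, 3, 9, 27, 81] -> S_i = 1*3^i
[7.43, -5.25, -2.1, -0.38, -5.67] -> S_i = Random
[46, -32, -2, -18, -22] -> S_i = Random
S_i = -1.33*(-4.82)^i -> [-1.33, 6.41, -30.9, 148.93, -717.86]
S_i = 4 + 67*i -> [4, 71, 138, 205, 272]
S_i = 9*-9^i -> [9, -81, 729, -6561, 59049]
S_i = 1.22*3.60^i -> [1.22, 4.39, 15.81, 56.92, 204.91]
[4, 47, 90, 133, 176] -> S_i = 4 + 43*i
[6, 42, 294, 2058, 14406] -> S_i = 6*7^i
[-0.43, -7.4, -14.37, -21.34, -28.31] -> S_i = -0.43 + -6.97*i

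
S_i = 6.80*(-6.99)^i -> [6.8, -47.53, 332.25, -2322.42, 16233.7]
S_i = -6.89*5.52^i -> [-6.89, -38.03, -209.94, -1158.87, -6396.99]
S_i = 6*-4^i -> [6, -24, 96, -384, 1536]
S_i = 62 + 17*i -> [62, 79, 96, 113, 130]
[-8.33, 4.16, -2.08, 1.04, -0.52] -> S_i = -8.33*(-0.50)^i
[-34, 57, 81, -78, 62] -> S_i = Random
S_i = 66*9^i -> [66, 594, 5346, 48114, 433026]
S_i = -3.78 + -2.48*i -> [-3.78, -6.26, -8.74, -11.22, -13.7]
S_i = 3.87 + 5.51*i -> [3.87, 9.38, 14.89, 20.4, 25.91]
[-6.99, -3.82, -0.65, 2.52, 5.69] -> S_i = -6.99 + 3.17*i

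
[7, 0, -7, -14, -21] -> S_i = 7 + -7*i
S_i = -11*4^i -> [-11, -44, -176, -704, -2816]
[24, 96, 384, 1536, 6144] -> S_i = 24*4^i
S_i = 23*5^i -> [23, 115, 575, 2875, 14375]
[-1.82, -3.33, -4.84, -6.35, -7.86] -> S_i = -1.82 + -1.51*i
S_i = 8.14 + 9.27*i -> [8.14, 17.41, 26.68, 35.95, 45.22]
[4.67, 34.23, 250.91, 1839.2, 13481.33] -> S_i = 4.67*7.33^i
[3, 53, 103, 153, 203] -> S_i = 3 + 50*i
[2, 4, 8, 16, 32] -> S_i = 2*2^i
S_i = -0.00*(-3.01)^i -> [-0.0, 0.0, -0.0, 0.0, -0.0]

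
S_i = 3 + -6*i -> [3, -3, -9, -15, -21]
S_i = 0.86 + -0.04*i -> [0.86, 0.82, 0.78, 0.74, 0.7]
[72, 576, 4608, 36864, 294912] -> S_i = 72*8^i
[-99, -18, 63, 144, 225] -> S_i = -99 + 81*i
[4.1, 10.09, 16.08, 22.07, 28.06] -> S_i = 4.10 + 5.99*i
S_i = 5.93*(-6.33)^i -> [5.93, -37.54, 237.61, -1504.06, 9520.71]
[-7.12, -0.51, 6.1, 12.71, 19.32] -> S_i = -7.12 + 6.61*i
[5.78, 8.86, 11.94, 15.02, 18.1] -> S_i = 5.78 + 3.08*i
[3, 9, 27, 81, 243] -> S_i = 3*3^i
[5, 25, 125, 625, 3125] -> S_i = 5*5^i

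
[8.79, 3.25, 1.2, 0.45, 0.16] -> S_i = 8.79*0.37^i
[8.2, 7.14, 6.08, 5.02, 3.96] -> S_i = 8.20 + -1.06*i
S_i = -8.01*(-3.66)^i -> [-8.01, 29.32, -107.3, 392.71, -1437.33]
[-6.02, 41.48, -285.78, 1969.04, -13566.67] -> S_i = -6.02*(-6.89)^i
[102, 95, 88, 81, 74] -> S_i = 102 + -7*i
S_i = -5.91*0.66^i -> [-5.91, -3.9, -2.57, -1.7, -1.12]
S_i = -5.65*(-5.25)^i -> [-5.65, 29.66, -155.73, 817.57, -4292.26]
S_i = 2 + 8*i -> [2, 10, 18, 26, 34]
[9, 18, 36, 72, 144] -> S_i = 9*2^i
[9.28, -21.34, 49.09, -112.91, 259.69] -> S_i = 9.28*(-2.30)^i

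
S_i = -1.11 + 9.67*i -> [-1.11, 8.56, 18.23, 27.9, 37.57]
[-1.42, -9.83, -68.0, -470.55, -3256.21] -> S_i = -1.42*6.92^i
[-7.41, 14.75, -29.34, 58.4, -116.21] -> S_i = -7.41*(-1.99)^i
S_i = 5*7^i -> [5, 35, 245, 1715, 12005]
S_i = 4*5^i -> [4, 20, 100, 500, 2500]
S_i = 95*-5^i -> [95, -475, 2375, -11875, 59375]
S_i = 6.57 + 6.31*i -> [6.57, 12.88, 19.19, 25.5, 31.81]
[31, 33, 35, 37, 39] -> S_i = 31 + 2*i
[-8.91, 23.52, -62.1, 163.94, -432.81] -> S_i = -8.91*(-2.64)^i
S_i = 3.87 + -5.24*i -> [3.87, -1.37, -6.61, -11.85, -17.09]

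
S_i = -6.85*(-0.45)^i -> [-6.85, 3.08, -1.39, 0.62, -0.28]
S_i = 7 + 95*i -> [7, 102, 197, 292, 387]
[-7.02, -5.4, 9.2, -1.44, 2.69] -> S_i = Random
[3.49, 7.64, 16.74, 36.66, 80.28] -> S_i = 3.49*2.19^i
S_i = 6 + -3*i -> [6, 3, 0, -3, -6]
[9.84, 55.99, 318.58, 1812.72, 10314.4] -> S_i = 9.84*5.69^i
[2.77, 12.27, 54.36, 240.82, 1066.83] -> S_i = 2.77*4.43^i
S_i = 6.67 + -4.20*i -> [6.67, 2.47, -1.73, -5.93, -10.13]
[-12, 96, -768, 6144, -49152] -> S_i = -12*-8^i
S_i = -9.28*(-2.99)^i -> [-9.28, 27.75, -82.96, 248.06, -741.71]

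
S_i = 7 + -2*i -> [7, 5, 3, 1, -1]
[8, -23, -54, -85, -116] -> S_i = 8 + -31*i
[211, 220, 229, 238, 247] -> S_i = 211 + 9*i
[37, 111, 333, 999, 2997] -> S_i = 37*3^i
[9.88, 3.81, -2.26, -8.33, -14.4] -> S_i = 9.88 + -6.07*i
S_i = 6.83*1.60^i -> [6.83, 10.93, 17.48, 27.98, 44.76]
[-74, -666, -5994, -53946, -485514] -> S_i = -74*9^i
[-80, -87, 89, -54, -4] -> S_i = Random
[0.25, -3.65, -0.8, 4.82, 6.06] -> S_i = Random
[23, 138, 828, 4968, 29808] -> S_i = 23*6^i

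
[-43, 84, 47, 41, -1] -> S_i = Random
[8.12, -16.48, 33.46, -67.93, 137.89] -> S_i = 8.12*(-2.03)^i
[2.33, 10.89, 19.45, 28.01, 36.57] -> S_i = 2.33 + 8.56*i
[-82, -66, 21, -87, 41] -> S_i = Random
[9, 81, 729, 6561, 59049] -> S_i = 9*9^i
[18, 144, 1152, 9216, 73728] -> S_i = 18*8^i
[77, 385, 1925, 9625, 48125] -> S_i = 77*5^i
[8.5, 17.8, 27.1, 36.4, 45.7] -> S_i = 8.50 + 9.30*i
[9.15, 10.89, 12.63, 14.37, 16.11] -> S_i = 9.15 + 1.74*i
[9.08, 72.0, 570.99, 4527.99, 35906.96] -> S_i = 9.08*7.93^i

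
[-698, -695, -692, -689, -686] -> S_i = -698 + 3*i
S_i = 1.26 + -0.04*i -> [1.26, 1.22, 1.18, 1.14, 1.1]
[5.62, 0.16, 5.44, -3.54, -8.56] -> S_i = Random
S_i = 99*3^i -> [99, 297, 891, 2673, 8019]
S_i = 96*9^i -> [96, 864, 7776, 69984, 629856]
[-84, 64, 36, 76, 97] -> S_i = Random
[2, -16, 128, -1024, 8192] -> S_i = 2*-8^i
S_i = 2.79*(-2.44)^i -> [2.79, -6.81, 16.61, -40.53, 98.89]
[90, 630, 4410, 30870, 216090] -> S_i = 90*7^i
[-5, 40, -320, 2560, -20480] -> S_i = -5*-8^i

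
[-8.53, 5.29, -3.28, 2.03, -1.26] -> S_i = -8.53*(-0.62)^i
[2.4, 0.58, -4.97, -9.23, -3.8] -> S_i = Random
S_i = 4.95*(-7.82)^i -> [4.95, -38.71, 302.7, -2367.15, 18511.1]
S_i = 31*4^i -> [31, 124, 496, 1984, 7936]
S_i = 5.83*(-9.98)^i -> [5.83, -58.18, 580.67, -5795.09, 57835.0]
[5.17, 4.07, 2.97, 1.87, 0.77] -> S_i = 5.17 + -1.10*i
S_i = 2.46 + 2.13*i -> [2.46, 4.59, 6.72, 8.85, 10.98]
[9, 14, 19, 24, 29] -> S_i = 9 + 5*i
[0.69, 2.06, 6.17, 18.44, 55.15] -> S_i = 0.69*2.99^i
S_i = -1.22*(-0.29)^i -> [-1.22, 0.35, -0.1, 0.03, -0.01]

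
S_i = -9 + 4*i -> [-9, -5, -1, 3, 7]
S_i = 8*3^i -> [8, 24, 72, 216, 648]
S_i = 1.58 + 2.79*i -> [1.58, 4.37, 7.16, 9.95, 12.74]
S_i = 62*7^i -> [62, 434, 3038, 21266, 148862]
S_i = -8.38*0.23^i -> [-8.38, -1.93, -0.44, -0.1, -0.02]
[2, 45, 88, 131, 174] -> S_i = 2 + 43*i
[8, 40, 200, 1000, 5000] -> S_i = 8*5^i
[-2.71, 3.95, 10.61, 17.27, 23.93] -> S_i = -2.71 + 6.66*i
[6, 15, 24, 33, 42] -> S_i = 6 + 9*i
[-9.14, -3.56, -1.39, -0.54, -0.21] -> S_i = -9.14*0.39^i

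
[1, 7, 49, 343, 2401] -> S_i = 1*7^i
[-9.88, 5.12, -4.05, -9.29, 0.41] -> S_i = Random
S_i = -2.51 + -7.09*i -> [-2.51, -9.6, -16.69, -23.78, -30.87]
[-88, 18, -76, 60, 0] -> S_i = Random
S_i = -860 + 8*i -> [-860, -852, -844, -836, -828]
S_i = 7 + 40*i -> [7, 47, 87, 127, 167]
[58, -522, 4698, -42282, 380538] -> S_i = 58*-9^i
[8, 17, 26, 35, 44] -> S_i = 8 + 9*i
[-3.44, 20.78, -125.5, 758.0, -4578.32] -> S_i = -3.44*(-6.04)^i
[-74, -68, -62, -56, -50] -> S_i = -74 + 6*i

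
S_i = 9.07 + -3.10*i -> [9.07, 5.97, 2.87, -0.23, -3.33]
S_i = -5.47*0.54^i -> [-5.47, -2.95, -1.6, -0.86, -0.47]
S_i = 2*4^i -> [2, 8, 32, 128, 512]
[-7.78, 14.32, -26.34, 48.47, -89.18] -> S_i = -7.78*(-1.84)^i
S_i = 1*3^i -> [1, 3, 9, 27, 81]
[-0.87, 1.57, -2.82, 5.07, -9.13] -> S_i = -0.87*(-1.80)^i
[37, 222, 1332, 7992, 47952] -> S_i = 37*6^i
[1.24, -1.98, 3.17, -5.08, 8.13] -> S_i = 1.24*(-1.60)^i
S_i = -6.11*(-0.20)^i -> [-6.11, 1.22, -0.24, 0.05, -0.01]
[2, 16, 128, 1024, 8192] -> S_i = 2*8^i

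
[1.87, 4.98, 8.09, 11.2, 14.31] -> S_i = 1.87 + 3.11*i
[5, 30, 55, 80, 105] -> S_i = 5 + 25*i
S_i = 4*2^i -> [4, 8, 16, 32, 64]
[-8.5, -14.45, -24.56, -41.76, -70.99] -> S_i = -8.50*1.70^i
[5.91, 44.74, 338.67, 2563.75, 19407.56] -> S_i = 5.91*7.57^i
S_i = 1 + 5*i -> [1, 6, 11, 16, 21]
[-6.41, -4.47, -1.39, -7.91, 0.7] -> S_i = Random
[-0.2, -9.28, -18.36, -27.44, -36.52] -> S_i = -0.20 + -9.08*i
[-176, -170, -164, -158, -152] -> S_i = -176 + 6*i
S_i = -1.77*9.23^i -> [-1.77, -16.34, -150.79, -1391.8, -12846.36]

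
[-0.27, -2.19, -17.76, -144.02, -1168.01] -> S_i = -0.27*8.11^i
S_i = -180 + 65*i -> [-180, -115, -50, 15, 80]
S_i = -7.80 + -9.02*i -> [-7.8, -16.82, -25.84, -34.86, -43.88]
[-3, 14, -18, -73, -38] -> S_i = Random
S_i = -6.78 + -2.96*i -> [-6.78, -9.74, -12.7, -15.66, -18.62]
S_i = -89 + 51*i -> [-89, -38, 13, 64, 115]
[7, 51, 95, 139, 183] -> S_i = 7 + 44*i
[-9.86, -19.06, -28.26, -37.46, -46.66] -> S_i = -9.86 + -9.20*i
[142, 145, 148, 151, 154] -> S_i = 142 + 3*i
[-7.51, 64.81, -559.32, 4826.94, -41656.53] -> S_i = -7.51*(-8.63)^i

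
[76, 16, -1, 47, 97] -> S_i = Random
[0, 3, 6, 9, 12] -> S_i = 0 + 3*i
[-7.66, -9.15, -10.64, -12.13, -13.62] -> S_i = -7.66 + -1.49*i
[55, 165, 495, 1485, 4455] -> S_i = 55*3^i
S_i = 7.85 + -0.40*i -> [7.85, 7.45, 7.05, 6.65, 6.25]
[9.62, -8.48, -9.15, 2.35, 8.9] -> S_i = Random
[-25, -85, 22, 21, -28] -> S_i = Random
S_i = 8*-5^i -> [8, -40, 200, -1000, 5000]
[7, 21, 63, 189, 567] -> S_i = 7*3^i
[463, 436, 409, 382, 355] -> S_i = 463 + -27*i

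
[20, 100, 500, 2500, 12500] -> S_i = 20*5^i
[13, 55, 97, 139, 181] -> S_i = 13 + 42*i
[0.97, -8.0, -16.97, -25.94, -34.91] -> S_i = 0.97 + -8.97*i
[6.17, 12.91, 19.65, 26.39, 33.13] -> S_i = 6.17 + 6.74*i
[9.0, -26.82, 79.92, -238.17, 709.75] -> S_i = 9.00*(-2.98)^i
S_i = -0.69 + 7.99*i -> [-0.69, 7.3, 15.29, 23.28, 31.27]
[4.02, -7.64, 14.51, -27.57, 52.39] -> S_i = 4.02*(-1.90)^i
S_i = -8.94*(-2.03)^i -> [-8.94, 18.15, -36.84, 74.79, -151.82]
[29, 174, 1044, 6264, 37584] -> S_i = 29*6^i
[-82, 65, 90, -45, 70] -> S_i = Random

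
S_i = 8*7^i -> [8, 56, 392, 2744, 19208]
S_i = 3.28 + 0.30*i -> [3.28, 3.58, 3.88, 4.18, 4.48]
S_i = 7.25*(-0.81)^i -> [7.25, -5.87, 4.76, -3.85, 3.12]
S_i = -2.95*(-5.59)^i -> [-2.95, 16.49, -92.18, 515.3, -2880.51]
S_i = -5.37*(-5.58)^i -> [-5.37, 29.96, -167.2, 932.99, -5206.08]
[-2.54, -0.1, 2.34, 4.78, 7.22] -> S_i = -2.54 + 2.44*i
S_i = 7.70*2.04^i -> [7.7, 15.71, 32.04, 65.37, 133.36]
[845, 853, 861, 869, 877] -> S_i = 845 + 8*i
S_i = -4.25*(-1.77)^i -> [-4.25, 7.52, -13.31, 23.57, -41.71]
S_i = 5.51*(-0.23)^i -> [5.51, -1.27, 0.29, -0.07, 0.02]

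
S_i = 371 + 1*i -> [371, 372, 373, 374, 375]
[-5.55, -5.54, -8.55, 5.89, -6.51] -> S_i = Random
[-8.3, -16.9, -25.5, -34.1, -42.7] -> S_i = -8.30 + -8.60*i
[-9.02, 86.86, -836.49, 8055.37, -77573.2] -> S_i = -9.02*(-9.63)^i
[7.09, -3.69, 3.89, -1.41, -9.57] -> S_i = Random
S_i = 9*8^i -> [9, 72, 576, 4608, 36864]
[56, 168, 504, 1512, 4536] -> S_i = 56*3^i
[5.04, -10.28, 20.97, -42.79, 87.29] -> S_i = 5.04*(-2.04)^i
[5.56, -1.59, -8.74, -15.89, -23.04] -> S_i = 5.56 + -7.15*i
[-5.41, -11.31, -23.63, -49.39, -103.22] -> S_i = -5.41*2.09^i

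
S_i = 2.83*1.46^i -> [2.83, 4.13, 6.03, 8.81, 12.86]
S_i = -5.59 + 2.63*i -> [-5.59, -2.96, -0.33, 2.3, 4.93]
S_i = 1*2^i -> [1, 2, 4, 8, 16]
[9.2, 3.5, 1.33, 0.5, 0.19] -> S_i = 9.20*0.38^i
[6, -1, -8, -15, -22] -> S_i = 6 + -7*i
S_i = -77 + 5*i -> [-77, -72, -67, -62, -57]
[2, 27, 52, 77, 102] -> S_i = 2 + 25*i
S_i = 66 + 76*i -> [66, 142, 218, 294, 370]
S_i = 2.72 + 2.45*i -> [2.72, 5.17, 7.62, 10.07, 12.52]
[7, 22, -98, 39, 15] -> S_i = Random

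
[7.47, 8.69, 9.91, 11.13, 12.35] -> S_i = 7.47 + 1.22*i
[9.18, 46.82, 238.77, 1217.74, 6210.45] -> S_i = 9.18*5.10^i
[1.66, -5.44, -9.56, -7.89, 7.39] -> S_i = Random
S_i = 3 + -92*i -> [3, -89, -181, -273, -365]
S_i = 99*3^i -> [99, 297, 891, 2673, 8019]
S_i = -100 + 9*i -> [-100, -91, -82, -73, -64]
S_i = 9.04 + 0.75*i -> [9.04, 9.79, 10.54, 11.29, 12.04]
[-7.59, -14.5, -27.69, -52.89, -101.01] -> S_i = -7.59*1.91^i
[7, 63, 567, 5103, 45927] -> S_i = 7*9^i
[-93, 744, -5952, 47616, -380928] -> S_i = -93*-8^i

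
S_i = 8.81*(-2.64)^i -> [8.81, -23.26, 61.4, -162.1, 427.95]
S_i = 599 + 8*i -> [599, 607, 615, 623, 631]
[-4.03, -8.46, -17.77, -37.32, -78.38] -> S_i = -4.03*2.10^i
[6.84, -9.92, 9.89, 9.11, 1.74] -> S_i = Random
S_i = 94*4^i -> [94, 376, 1504, 6016, 24064]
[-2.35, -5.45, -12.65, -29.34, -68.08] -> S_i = -2.35*2.32^i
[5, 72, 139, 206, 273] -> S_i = 5 + 67*i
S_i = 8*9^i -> [8, 72, 648, 5832, 52488]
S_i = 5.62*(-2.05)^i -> [5.62, -11.52, 23.62, -48.42, 99.25]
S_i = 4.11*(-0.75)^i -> [4.11, -3.08, 2.31, -1.73, 1.3]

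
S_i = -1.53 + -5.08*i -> [-1.53, -6.61, -11.69, -16.77, -21.85]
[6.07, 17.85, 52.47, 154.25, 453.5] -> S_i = 6.07*2.94^i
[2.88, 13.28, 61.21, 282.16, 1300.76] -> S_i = 2.88*4.61^i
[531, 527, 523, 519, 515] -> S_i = 531 + -4*i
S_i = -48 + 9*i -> [-48, -39, -30, -21, -12]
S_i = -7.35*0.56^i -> [-7.35, -4.12, -2.3, -1.29, -0.72]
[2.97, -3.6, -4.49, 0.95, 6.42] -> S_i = Random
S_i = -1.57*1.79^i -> [-1.57, -2.81, -5.03, -9.0, -16.12]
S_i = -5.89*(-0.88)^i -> [-5.89, 5.18, -4.56, 4.01, -3.53]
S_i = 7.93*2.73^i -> [7.93, 21.65, 59.1, 161.35, 440.48]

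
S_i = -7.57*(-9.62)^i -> [-7.57, 72.82, -700.56, 6739.4, -64833.01]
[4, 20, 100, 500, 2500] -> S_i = 4*5^i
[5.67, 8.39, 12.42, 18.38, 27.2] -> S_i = 5.67*1.48^i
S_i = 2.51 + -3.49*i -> [2.51, -0.98, -4.47, -7.96, -11.45]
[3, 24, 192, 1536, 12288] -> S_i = 3*8^i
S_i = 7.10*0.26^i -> [7.1, 1.85, 0.48, 0.12, 0.03]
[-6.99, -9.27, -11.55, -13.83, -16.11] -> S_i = -6.99 + -2.28*i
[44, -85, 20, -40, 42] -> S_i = Random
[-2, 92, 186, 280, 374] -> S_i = -2 + 94*i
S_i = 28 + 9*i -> [28, 37, 46, 55, 64]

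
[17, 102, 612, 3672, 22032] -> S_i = 17*6^i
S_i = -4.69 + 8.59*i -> [-4.69, 3.9, 12.49, 21.08, 29.67]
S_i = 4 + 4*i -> [4, 8, 12, 16, 20]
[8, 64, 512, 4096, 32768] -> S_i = 8*8^i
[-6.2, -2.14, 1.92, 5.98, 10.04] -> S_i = -6.20 + 4.06*i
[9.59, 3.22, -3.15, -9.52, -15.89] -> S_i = 9.59 + -6.37*i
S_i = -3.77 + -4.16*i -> [-3.77, -7.93, -12.09, -16.25, -20.41]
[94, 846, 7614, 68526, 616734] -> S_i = 94*9^i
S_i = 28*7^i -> [28, 196, 1372, 9604, 67228]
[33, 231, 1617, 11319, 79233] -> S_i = 33*7^i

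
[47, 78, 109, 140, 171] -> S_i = 47 + 31*i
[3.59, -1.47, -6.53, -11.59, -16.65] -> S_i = 3.59 + -5.06*i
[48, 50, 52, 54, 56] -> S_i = 48 + 2*i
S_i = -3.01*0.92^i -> [-3.01, -2.77, -2.55, -2.34, -2.16]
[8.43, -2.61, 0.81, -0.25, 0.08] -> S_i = 8.43*(-0.31)^i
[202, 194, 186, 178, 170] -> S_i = 202 + -8*i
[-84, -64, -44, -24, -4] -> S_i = -84 + 20*i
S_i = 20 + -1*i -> [20, 19, 18, 17, 16]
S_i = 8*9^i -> [8, 72, 648, 5832, 52488]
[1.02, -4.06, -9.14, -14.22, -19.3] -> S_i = 1.02 + -5.08*i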